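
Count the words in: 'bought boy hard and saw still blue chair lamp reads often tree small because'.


Counting words by splitting on spaces:
  Word 1: 'bought'
  Word 2: 'boy'
  Word 3: 'hard'
  Word 4: 'and'
  Word 5: 'saw'
  Word 6: 'still'
  Word 7: 'blue'
  Word 8: 'chair'
  Word 9: 'lamp'
  Word 10: 'reads'
  Word 11: 'often'
  Word 12: 'tree'
  Word 13: 'small'
  Word 14: 'because'
Total words: 14

14


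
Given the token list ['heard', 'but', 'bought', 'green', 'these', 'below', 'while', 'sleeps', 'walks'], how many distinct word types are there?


Listing all tokens and tracking unique types:
  Token 1: 'heard' -> NEW (unique so far: 1)
  Token 2: 'but' -> NEW (unique so far: 2)
  Token 3: 'bought' -> NEW (unique so far: 3)
  Token 4: 'green' -> NEW (unique so far: 4)
  Token 5: 'these' -> NEW (unique so far: 5)
  Token 6: 'below' -> NEW (unique so far: 6)
  Token 7: 'while' -> NEW (unique so far: 7)
  Token 8: 'sleeps' -> NEW (unique so far: 8)
  Token 9: 'walks' -> NEW (unique so far: 9)
Unique types: ('below', 'bought', 'but', 'green', 'heard', 'sleeps', 'these', 'walks', 'while')
Vocabulary size: 9

9


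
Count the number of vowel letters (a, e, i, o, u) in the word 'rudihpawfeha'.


Scanning each character of 'rudihpawfeha':
  Position 1: 'r' -> consonant (running count: 0)
  Position 2: 'u' -> vowel (running count: 1)
  Position 3: 'd' -> consonant (running count: 1)
  Position 4: 'i' -> vowel (running count: 2)
  Position 5: 'h' -> consonant (running count: 2)
  Position 6: 'p' -> consonant (running count: 2)
  Position 7: 'a' -> vowel (running count: 3)
  Position 8: 'w' -> consonant (running count: 3)
  Position 9: 'f' -> consonant (running count: 3)
  Position 10: 'e' -> vowel (running count: 4)
  Position 11: 'h' -> consonant (running count: 4)
  Position 12: 'a' -> vowel (running count: 5)
Total vowels: 5

5


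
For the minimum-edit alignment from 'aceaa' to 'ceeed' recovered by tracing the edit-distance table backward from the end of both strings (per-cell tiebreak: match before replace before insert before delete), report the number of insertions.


Edit distance = 4. Backtracking from cell (5, 5) with preference match > replace > insert > delete,
then listing the resulting alignment 'aceaa' -> 'ceeed' left to right:
  Step 1: replace a->c
  Step 2: replace c->e
  Step 3: keep 'e'
  Step 4: replace a->e
  Step 5: replace a->d
Total insertions: 0

0


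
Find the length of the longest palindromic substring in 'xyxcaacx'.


Scanning 'xyxcaacx' for palindromic substrings.
Substring at positions 2-7: 'xcaacx'.
Check: reverse('xcaacx') = 'xcaacx' -> palindrome confirmed.
Neighbouring characters ('y' / '-') break symmetry, so it cannot extend further.
No longer palindromic substring exists; longest length = 6

6


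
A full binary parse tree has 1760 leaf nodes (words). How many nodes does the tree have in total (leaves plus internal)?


Leaf nodes (terminals): 1760
Internal nodes = n - 1 = 1760 - 1 = 1759
Total = leaves + internal = 1760 + 1759 = 3519

3519


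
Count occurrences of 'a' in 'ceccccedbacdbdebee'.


Scanning 'ceccccedbacdbdebee' for 'a':
  Position 9: 'a' -> MATCH (count: 1)
Total occurrences of 'a': 1

1


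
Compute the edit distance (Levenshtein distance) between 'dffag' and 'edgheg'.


Building DP table for s1='dffag' (len 5) and s2='edgheg' (len 6):
       e  d  g  h  e  g
    0  1  2  3  4  5  6
  d 1  1  1  2  3  4  5
  f 2  2  2  2  3  4  5
  f 3  3  3  3  3  4  5
  a 4  4  4  4  4  4  5
  g 5  5  5  4  5  5  4
Edit distance = dp[5][6] = 4

4


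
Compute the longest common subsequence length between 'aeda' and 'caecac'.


DP table for LCS of 'aeda' and 'caecac':
       c  a  e  c  a  c
    0  0  0  0  0  0  0
  a 0  0  1  1  1  1  1
  e 0  0  1  2  2  2  2
  d 0  0  1  2  2  2  2
  a 0  0  1  2  2  3  3
LCS: 'aea'
LCS length = 3

3


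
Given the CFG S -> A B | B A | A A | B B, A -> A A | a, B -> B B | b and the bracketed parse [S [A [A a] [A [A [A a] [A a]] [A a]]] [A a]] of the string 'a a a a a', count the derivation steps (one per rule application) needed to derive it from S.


Every bracketed nonterminal node [X ...] in the tree is produced by exactly one rule application.
Reading the tree off as a leftmost derivation:
  Step 1: S  =>  A A   (applied S -> A A)
  Step 2: A A  =>  A A A   (applied A -> A A)
  Step 3: A A A  =>  a A A   (applied A -> a)
  Step 4: a A A  =>  a A A A   (applied A -> A A)
  Step 5: a A A A  =>  a A A A A   (applied A -> A A)
  Step 6: a A A A A  =>  a a A A A   (applied A -> a)
  Step 7: a a A A A  =>  a a a A A   (applied A -> a)
  Step 8: a a a A A  =>  a a a a A   (applied A -> a)
  Step 9: a a a a A  =>  a a a a a   (applied A -> a)
Final yield: a a a a a
Total rewrite steps: 9

9


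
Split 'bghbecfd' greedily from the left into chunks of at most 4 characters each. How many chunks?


'bghbecfd' has 8 characters.
Chunking with max size 4:
  Chunk 1: 'bghb' (positions 0-3)
  Chunk 2: 'ecfd' (positions 4-7)
Total chunks: ceil(8 / 4) = 2

2


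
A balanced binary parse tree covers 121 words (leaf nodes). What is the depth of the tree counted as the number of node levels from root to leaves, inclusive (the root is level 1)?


In a balanced binary tree with n leaves the deepest leaf is ceil(log2(n)) edges below the root,
so counting node levels inclusive of root and leaves gives ceil(log2(n)) + 1 levels.
log2(121) = 6.9189
ceil(6.9189) = 7
levels = 7 + 1 = 8

8


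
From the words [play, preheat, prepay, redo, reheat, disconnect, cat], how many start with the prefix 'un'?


Checking each word for prefix 'un':
  'play' -> no (count: 0)
  'preheat' -> no (count: 0)
  'prepay' -> no (count: 0)
  'redo' -> no (count: 0)
  'reheat' -> no (count: 0)
  'disconnect' -> no (count: 0)
  'cat' -> no (count: 0)
Total with prefix 'un': 0

0


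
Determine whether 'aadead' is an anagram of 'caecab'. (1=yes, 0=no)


Sort characters of 'aadead': 'aaadde'
Sort characters of 'caecab': 'aabcce'
Sorted forms differ -> they are NOT anagrams
Result: 0

0


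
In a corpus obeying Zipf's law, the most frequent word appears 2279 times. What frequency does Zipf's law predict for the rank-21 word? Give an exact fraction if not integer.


Zipf's law: freq(rank) = f1 / rank
f1 = 2279, rank = 21
freq = 2279 / 21
GCD(2279, 21) = 1
Simplified: 2279/21

2279/21


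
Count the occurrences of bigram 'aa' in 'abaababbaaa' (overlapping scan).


Scanning 'abaababbaaa' for bigram 'aa':
  Position 0: 'ab' -> no
  Position 1: 'ba' -> no
  Position 2: 'aa' -> MATCH
  Position 3: 'ab' -> no
  Position 4: 'ba' -> no
  Position 5: 'ab' -> no
  Position 6: 'bb' -> no
  Position 7: 'ba' -> no
  Position 8: 'aa' -> MATCH
  Position 9: 'aa' -> MATCH
Total matches: 3

3


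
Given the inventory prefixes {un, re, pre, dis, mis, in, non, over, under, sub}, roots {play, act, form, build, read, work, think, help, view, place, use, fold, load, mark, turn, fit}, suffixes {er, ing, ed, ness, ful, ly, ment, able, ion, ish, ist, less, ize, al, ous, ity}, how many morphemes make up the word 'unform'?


Segmenting 'unform' against the inventory:
  'un' -> prefix (morpheme 1)
  'form' -> root (morpheme 2)
Total morphemes: 2

2


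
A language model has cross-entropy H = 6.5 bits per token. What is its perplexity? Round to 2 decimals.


Perplexity formula: PP = 2^H
H = 6.5
PP = 2^6.5
Decompose: 2^6.5 = 2^6 * 2^0.5 = 2^6 * sqrt(2)
2^6 = 64, sqrt(2) ~ 1.4142136
PP ~ 64 * 1.4142136 = 90.5096704
Rounded to 2 decimals: 90.51

90.51


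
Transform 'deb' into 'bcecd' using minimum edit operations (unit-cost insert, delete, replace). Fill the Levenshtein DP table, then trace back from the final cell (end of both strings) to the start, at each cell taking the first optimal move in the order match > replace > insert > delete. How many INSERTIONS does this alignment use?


Edit distance = 4. Backtracking from cell (3, 5) with preference match > replace > insert > delete,
then listing the resulting alignment 'deb' -> 'bcecd' left to right:
  Step 1: insert 'b' [insertion #1]
  Step 2: replace d->c
  Step 3: keep 'e'
  Step 4: insert 'c' [insertion #2]
  Step 5: replace b->d
Total insertions: 2

2


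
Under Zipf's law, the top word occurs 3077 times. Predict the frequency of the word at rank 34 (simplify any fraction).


Zipf's law: freq(rank) = f1 / rank
f1 = 3077, rank = 34
freq = 3077 / 34
GCD(3077, 34) = 17
Simplified: 181/2

181/2


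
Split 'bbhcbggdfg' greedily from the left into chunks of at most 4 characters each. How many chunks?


'bbhcbggdfg' has 10 characters.
Chunking with max size 4:
  Chunk 1: 'bbhc' (positions 0-3)
  Chunk 2: 'bggd' (positions 4-7)
  Chunk 3: 'fg' (positions 8-9)
Total chunks: ceil(10 / 4) = 3

3


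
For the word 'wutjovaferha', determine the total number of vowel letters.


Scanning each character of 'wutjovaferha':
  Position 1: 'w' -> consonant (running count: 0)
  Position 2: 'u' -> vowel (running count: 1)
  Position 3: 't' -> consonant (running count: 1)
  Position 4: 'j' -> consonant (running count: 1)
  Position 5: 'o' -> vowel (running count: 2)
  Position 6: 'v' -> consonant (running count: 2)
  Position 7: 'a' -> vowel (running count: 3)
  Position 8: 'f' -> consonant (running count: 3)
  Position 9: 'e' -> vowel (running count: 4)
  Position 10: 'r' -> consonant (running count: 4)
  Position 11: 'h' -> consonant (running count: 4)
  Position 12: 'a' -> vowel (running count: 5)
Total vowels: 5

5


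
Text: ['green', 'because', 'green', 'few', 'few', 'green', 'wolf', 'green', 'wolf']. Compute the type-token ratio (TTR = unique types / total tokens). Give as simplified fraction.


Tokens: 9
Unique types: ('because', 'few', 'green', 'wolf') = 4
TTR = 4/9
Already in lowest terms.

4/9


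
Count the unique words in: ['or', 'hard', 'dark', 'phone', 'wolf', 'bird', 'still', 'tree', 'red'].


Listing all tokens and tracking unique types:
  Token 1: 'or' -> NEW (unique so far: 1)
  Token 2: 'hard' -> NEW (unique so far: 2)
  Token 3: 'dark' -> NEW (unique so far: 3)
  Token 4: 'phone' -> NEW (unique so far: 4)
  Token 5: 'wolf' -> NEW (unique so far: 5)
  Token 6: 'bird' -> NEW (unique so far: 6)
  Token 7: 'still' -> NEW (unique so far: 7)
  Token 8: 'tree' -> NEW (unique so far: 8)
  Token 9: 'red' -> NEW (unique so far: 9)
Unique types: ('bird', 'dark', 'hard', 'or', 'phone', 'red', 'still', 'tree', 'wolf')
Vocabulary size: 9

9


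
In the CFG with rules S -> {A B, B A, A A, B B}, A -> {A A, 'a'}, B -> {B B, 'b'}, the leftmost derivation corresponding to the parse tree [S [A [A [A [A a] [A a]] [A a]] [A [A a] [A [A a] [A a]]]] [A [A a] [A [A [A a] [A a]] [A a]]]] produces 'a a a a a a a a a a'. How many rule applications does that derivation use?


Every bracketed nonterminal node [X ...] in the tree is produced by exactly one rule application.
Reading the tree off as a leftmost derivation:
  Step 1: S  =>  A A   (applied S -> A A)
  Step 2: A A  =>  A A A   (applied A -> A A)
  Step 3: A A A  =>  A A A A   (applied A -> A A)
  Step 4: A A A A  =>  A A A A A   (applied A -> A A)
  Step 5: A A A A A  =>  a A A A A   (applied A -> a)
  Step 6: a A A A A  =>  a a A A A   (applied A -> a)
  Step 7: a a A A A  =>  a a a A A   (applied A -> a)
  Step 8: a a a A A  =>  a a a A A A   (applied A -> A A)
  Step 9: a a a A A A  =>  a a a a A A   (applied A -> a)
  Step 10: a a a a A A  =>  a a a a A A A   (applied A -> A A)
  Step 11: a a a a A A A  =>  a a a a a A A   (applied A -> a)
  Step 12: a a a a a A A  =>  a a a a a a A   (applied A -> a)
  Step 13: a a a a a a A  =>  a a a a a a A A   (applied A -> A A)
  Step 14: a a a a a a A A  =>  a a a a a a a A   (applied A -> a)
  Step 15: a a a a a a a A  =>  a a a a a a a A A   (applied A -> A A)
  Step 16: a a a a a a a A A  =>  a a a a a a a A A A   (applied A -> A A)
  Step 17: a a a a a a a A A A  =>  a a a a a a a a A A   (applied A -> a)
  Step 18: a a a a a a a a A A  =>  a a a a a a a a a A   (applied A -> a)
  Step 19: a a a a a a a a a A  =>  a a a a a a a a a a   (applied A -> a)
Final yield: a a a a a a a a a a
Total rewrite steps: 19

19


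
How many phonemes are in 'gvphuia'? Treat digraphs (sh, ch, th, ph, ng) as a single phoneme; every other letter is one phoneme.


Parsing 'gvphuia' greedily, digraphs first:
  'g' -> consonant phoneme (phonemes so far: 1)
  'v' -> consonant phoneme (phonemes so far: 2)
  'ph' -> digraph (1 consonant phoneme) (phonemes so far: 3)
  'u' -> vowel phoneme (phonemes so far: 4)
  'i' -> vowel phoneme (phonemes so far: 5)
  'a' -> vowel phoneme (phonemes so far: 6)
Total phonemes: 6

6


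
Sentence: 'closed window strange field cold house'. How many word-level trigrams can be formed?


Word trigrams from [6] words:
  Trigram 1: (closed window strange)
  Trigram 2: (window strange field)
  Trigram 3: (strange field cold)
  Trigram 4: (field cold house)
Total word trigrams: 6 - 2 = 4

4


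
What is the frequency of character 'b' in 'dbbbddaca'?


Scanning 'dbbbddaca' for 'b':
  Position 1: 'b' -> MATCH (count: 1)
  Position 2: 'b' -> MATCH (count: 2)
  Position 3: 'b' -> MATCH (count: 3)
Total occurrences of 'b': 3

3


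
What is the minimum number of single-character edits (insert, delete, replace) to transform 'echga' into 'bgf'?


Building DP table for s1='echga' (len 5) and s2='bgf' (len 3):
       b  g  f
    0  1  2  3
  e 1  1  2  3
  c 2  2  2  3
  h 3  3  3  3
  g 4  4  3  4
  a 5  5  4  4
Edit distance = dp[5][3] = 4

4


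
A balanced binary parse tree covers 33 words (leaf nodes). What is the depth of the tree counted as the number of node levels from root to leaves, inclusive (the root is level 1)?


In a balanced binary tree with n leaves the deepest leaf is ceil(log2(n)) edges below the root,
so counting node levels inclusive of root and leaves gives ceil(log2(n)) + 1 levels.
log2(33) = 5.0444
ceil(5.0444) = 6
levels = 6 + 1 = 7

7


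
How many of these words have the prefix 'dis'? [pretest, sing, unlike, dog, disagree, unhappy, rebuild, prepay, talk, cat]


Checking each word for prefix 'dis':
  'pretest' -> no (count: 0)
  'sing' -> no (count: 0)
  'unlike' -> no (count: 0)
  'dog' -> no (count: 0)
  'disagree' -> YES, starts with 'dis' (count: 1)
  'unhappy' -> no (count: 1)
  'rebuild' -> no (count: 1)
  'prepay' -> no (count: 1)
  'talk' -> no (count: 1)
  'cat' -> no (count: 1)
Total with prefix 'dis': 1

1


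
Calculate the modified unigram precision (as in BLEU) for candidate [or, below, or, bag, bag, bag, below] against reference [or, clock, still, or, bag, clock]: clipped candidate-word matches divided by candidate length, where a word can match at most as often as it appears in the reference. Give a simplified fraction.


Reference word counts: {'bag': 1, 'clock': 2, 'or': 2, 'still': 1}
Checking each candidate word (with clipping):
  'or' -> in reference (ref count 2, used 1/2) -> match (matches: 1)
  'below' -> not in reference -> no match (matches: 1)
  'or' -> in reference (ref count 2, used 2/2) -> match (matches: 2)
  'bag' -> in reference (ref count 1, used 1/1) -> match (matches: 3)
  'bag' -> ref count 1 already used up (1/1) -> clipped, no match (matches: 3)
  'bag' -> ref count 1 already used up (1/1) -> clipped, no match (matches: 3)
  'below' -> not in reference -> no match (matches: 3)
Clipped matches: 3, Candidate length: 7
Precision = 3/7

3/7


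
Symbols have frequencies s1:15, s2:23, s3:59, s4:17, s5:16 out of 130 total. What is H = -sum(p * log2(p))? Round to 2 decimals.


Computing entropy H = -sum(p_i * log2(p_i)):
  s1: p = 15/130 = 0.1154, -p*log2(p) = 0.3595
  s2: p = 23/130 = 0.1769, -p*log2(p) = 0.4421
  s3: p = 59/130 = 0.4538, -p*log2(p) = 0.5173
  s4: p = 17/130 = 0.1308, -p*log2(p) = 0.3838
  s5: p = 16/130 = 0.1231, -p*log2(p) = 0.3720
H = sum of terms = 2.0747
Rounded to 2 decimals: 2.07

2.07


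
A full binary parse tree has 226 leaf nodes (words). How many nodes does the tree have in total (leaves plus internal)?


Leaf nodes (terminals): 226
Internal nodes = n - 1 = 226 - 1 = 225
Total = leaves + internal = 226 + 225 = 451

451


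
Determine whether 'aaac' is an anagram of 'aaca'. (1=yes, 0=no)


Sort characters of 'aaac': 'aaac'
Sort characters of 'aaca': 'aaac'
Sorted forms match -> they ARE anagrams
Result: 1

1


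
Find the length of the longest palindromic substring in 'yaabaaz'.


Scanning 'yaabaaz' for palindromic substrings.
Substring at positions 1-5: 'aabaa'.
Check: reverse('aabaa') = 'aabaa' -> palindrome confirmed.
Neighbouring characters ('y' / 'z') break symmetry, so it cannot extend further.
No longer palindromic substring exists; longest length = 5

5


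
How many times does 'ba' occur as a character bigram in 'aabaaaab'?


Scanning 'aabaaaab' for bigram 'ba':
  Position 0: 'aa' -> no
  Position 1: 'ab' -> no
  Position 2: 'ba' -> MATCH
  Position 3: 'aa' -> no
  Position 4: 'aa' -> no
  Position 5: 'aa' -> no
  Position 6: 'ab' -> no
Total matches: 1

1


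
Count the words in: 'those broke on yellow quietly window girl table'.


Counting words by splitting on spaces:
  Word 1: 'those'
  Word 2: 'broke'
  Word 3: 'on'
  Word 4: 'yellow'
  Word 5: 'quietly'
  Word 6: 'window'
  Word 7: 'girl'
  Word 8: 'table'
Total words: 8

8


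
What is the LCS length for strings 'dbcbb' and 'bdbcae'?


DP table for LCS of 'dbcbb' and 'bdbcae':
       b  d  b  c  a  e
    0  0  0  0  0  0  0
  d 0  0  1  1  1  1  1
  b 0  1  1  2  2  2  2
  c 0  1  1  2  3  3  3
  b 0  1  1  2  3  3  3
  b 0  1  1  2  3  3  3
LCS: 'dbc'
LCS length = 3

3


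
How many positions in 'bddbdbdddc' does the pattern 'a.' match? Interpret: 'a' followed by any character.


Pattern: a. means 'a' followed by any character.
Scanning 'bddbdbdddc' position-by-position:
  Pos 0: window 'bd' -> no
  Pos 1: window 'dd' -> no
  Pos 2: window 'db' -> no
  Pos 3: window 'bd' -> no
  Pos 4: window 'db' -> no
  Pos 5: window 'bd' -> no
  Pos 6: window 'dd' -> no
  Pos 7: window 'dd' -> no
  Pos 8: window 'dc' -> no
  Pos 9: window 'c' -> no
Total matches: 0

0


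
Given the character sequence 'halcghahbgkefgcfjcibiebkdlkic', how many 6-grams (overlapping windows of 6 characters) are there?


String 'halcghahbgkefgcfjcibiebkdlkic' has length L = 29.
Number of overlapping n-grams = L - n + 1
Substituting: 29 - 6 + 1 = 24

24


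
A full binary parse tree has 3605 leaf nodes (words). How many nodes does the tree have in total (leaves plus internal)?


Leaf nodes (terminals): 3605
Internal nodes = n - 1 = 3605 - 1 = 3604
Total = leaves + internal = 3605 + 3604 = 7209

7209


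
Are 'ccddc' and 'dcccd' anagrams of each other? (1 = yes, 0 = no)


Sort characters of 'ccddc': 'cccdd'
Sort characters of 'dcccd': 'cccdd'
Sorted forms match -> they ARE anagrams
Result: 1

1


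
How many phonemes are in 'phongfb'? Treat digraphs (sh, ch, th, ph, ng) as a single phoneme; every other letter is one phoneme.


Parsing 'phongfb' greedily, digraphs first:
  'ph' -> digraph (1 consonant phoneme) (phonemes so far: 1)
  'o' -> vowel phoneme (phonemes so far: 2)
  'ng' -> digraph (1 consonant phoneme) (phonemes so far: 3)
  'f' -> consonant phoneme (phonemes so far: 4)
  'b' -> consonant phoneme (phonemes so far: 5)
Total phonemes: 5

5


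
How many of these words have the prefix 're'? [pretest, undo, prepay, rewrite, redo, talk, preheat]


Checking each word for prefix 're':
  'pretest' -> no (count: 0)
  'undo' -> no (count: 0)
  'prepay' -> no (count: 0)
  'rewrite' -> YES, starts with 're' (count: 1)
  'redo' -> YES, starts with 're' (count: 2)
  'talk' -> no (count: 2)
  'preheat' -> no (count: 2)
Total with prefix 're': 2

2


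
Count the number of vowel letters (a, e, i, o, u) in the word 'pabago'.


Scanning each character of 'pabago':
  Position 1: 'p' -> consonant (running count: 0)
  Position 2: 'a' -> vowel (running count: 1)
  Position 3: 'b' -> consonant (running count: 1)
  Position 4: 'a' -> vowel (running count: 2)
  Position 5: 'g' -> consonant (running count: 2)
  Position 6: 'o' -> vowel (running count: 3)
Total vowels: 3

3


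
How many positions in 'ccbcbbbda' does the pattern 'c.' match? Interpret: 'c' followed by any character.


Pattern: c. means 'c' followed by any character.
Scanning 'ccbcbbbda' position-by-position:
  Pos 0: window 'cc' -> MATCH
  Pos 1: window 'cb' -> MATCH
  Pos 2: window 'bc' -> no
  Pos 3: window 'cb' -> MATCH
  Pos 4: window 'bb' -> no
  Pos 5: window 'bb' -> no
  Pos 6: window 'bd' -> no
  Pos 7: window 'da' -> no
  Pos 8: window 'a' -> no
Total matches: 3

3


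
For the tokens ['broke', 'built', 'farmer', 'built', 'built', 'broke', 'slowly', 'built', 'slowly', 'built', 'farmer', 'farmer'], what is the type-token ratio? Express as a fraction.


Tokens: 12
Unique types: ('broke', 'built', 'farmer', 'slowly') = 4
TTR = 4/12
Simplify: divide both by 4 -> 1/3
TTR = 1/3

1/3


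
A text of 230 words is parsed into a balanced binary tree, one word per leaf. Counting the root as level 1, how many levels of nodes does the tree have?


In a balanced binary tree with n leaves the deepest leaf is ceil(log2(n)) edges below the root,
so counting node levels inclusive of root and leaves gives ceil(log2(n)) + 1 levels.
log2(230) = 7.8455
ceil(7.8455) = 8
levels = 8 + 1 = 9

9


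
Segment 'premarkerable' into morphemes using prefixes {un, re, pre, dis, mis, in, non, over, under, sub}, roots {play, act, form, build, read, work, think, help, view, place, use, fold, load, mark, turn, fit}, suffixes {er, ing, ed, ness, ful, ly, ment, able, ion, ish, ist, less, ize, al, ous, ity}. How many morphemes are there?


Segmenting 'premarkerable' against the inventory:
  'pre' -> prefix (morpheme 1)
  'mark' -> root (morpheme 2)
  'er' -> suffix (morpheme 3)
  'able' -> suffix (morpheme 4)
Total morphemes: 4

4


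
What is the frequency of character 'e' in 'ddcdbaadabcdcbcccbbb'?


Scanning 'ddcdbaadabcdcbcccbbb' for 'e':
  No matches found.
Total occurrences of 'e': 0

0


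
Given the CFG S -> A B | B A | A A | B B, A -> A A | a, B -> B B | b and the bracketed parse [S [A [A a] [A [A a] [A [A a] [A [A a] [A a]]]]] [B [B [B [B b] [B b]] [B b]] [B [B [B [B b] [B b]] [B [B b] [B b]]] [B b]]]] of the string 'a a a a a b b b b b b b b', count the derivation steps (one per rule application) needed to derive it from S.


Every bracketed nonterminal node [X ...] in the tree is produced by exactly one rule application.
Reading the tree off as a leftmost derivation:
  Step 1: S  =>  A B   (applied S -> A B)
  Step 2: A B  =>  A A B   (applied A -> A A)
  Step 3: A A B  =>  a A B   (applied A -> a)
  Step 4: a A B  =>  a A A B   (applied A -> A A)
  Step 5: a A A B  =>  a a A B   (applied A -> a)
  Step 6: a a A B  =>  a a A A B   (applied A -> A A)
  Step 7: a a A A B  =>  a a a A B   (applied A -> a)
  Step 8: a a a A B  =>  a a a A A B   (applied A -> A A)
  Step 9: a a a A A B  =>  a a a a A B   (applied A -> a)
  Step 10: a a a a A B  =>  a a a a a B   (applied A -> a)
  Step 11: a a a a a B  =>  a a a a a B B   (applied B -> B B)
  Step 12: a a a a a B B  =>  a a a a a B B B   (applied B -> B B)
  Step 13: a a a a a B B B  =>  a a a a a B B B B   (applied B -> B B)
  Step 14: a a a a a B B B B  =>  a a a a a b B B B   (applied B -> b)
  Step 15: a a a a a b B B B  =>  a a a a a b b B B   (applied B -> b)
  Step 16: a a a a a b b B B  =>  a a a a a b b b B   (applied B -> b)
  Step 17: a a a a a b b b B  =>  a a a a a b b b B B   (applied B -> B B)
  Step 18: a a a a a b b b B B  =>  a a a a a b b b B B B   (applied B -> B B)
  Step 19: a a a a a b b b B B B  =>  a a a a a b b b B B B B   (applied B -> B B)
  Step 20: a a a a a b b b B B B B  =>  a a a a a b b b b B B B   (applied B -> b)
  Step 21: a a a a a b b b b B B B  =>  a a a a a b b b b b B B   (applied B -> b)
  Step 22: a a a a a b b b b b B B  =>  a a a a a b b b b b B B B   (applied B -> B B)
  Step 23: a a a a a b b b b b B B B  =>  a a a a a b b b b b b B B   (applied B -> b)
  Step 24: a a a a a b b b b b b B B  =>  a a a a a b b b b b b b B   (applied B -> b)
  Step 25: a a a a a b b b b b b b B  =>  a a a a a b b b b b b b b   (applied B -> b)
Final yield: a a a a a b b b b b b b b
Total rewrite steps: 25

25


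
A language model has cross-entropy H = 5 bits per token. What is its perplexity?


Perplexity formula: PP = 2^H
H = 5
PP = 2^5
Steps: 2^1 = 2, 2^2 = 4, 2^3 = 8, 2^4 = 16, 2^5 = 32
PP = 32

32


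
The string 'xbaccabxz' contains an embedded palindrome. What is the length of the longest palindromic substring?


Scanning 'xbaccabxz' for palindromic substrings.
Substring at positions 0-7: 'xbaccabx'.
Check: reverse('xbaccabx') = 'xbaccabx' -> palindrome confirmed.
Neighbouring characters ('-' / 'z') break symmetry, so it cannot extend further.
No longer palindromic substring exists; longest length = 8

8


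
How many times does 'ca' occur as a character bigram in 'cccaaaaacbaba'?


Scanning 'cccaaaaacbaba' for bigram 'ca':
  Position 0: 'cc' -> no
  Position 1: 'cc' -> no
  Position 2: 'ca' -> MATCH
  Position 3: 'aa' -> no
  Position 4: 'aa' -> no
  Position 5: 'aa' -> no
  Position 6: 'aa' -> no
  Position 7: 'ac' -> no
  Position 8: 'cb' -> no
  Position 9: 'ba' -> no
  Position 10: 'ab' -> no
  Position 11: 'ba' -> no
Total matches: 1

1


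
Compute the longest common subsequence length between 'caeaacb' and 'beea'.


DP table for LCS of 'caeaacb' and 'beea':
       b  e  e  a
    0  0  0  0  0
  c 0  0  0  0  0
  a 0  0  0  0  1
  e 0  0  1  1  1
  a 0  0  1  1  2
  a 0  0  1  1  2
  c 0  0  1  1  2
  b 0  1  1  1  2
LCS: 'ea'
LCS length = 2

2


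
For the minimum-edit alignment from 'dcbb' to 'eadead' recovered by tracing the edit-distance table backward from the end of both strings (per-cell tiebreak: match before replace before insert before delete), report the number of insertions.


Edit distance = 5. Backtracking from cell (4, 6) with preference match > replace > insert > delete,
then listing the resulting alignment 'dcbb' -> 'eadead' left to right:
  Step 1: insert 'e' [insertion #1]
  Step 2: insert 'a' [insertion #2]
  Step 3: keep 'd'
  Step 4: replace c->e
  Step 5: replace b->a
  Step 6: replace b->d
Total insertions: 2

2


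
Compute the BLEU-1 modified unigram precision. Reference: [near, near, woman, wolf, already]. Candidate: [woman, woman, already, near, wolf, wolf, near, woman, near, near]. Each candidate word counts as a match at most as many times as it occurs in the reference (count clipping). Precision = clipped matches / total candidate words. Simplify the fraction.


Reference word counts: {'already': 1, 'near': 2, 'wolf': 1, 'woman': 1}
Checking each candidate word (with clipping):
  'woman' -> in reference (ref count 1, used 1/1) -> match (matches: 1)
  'woman' -> ref count 1 already used up (1/1) -> clipped, no match (matches: 1)
  'already' -> in reference (ref count 1, used 1/1) -> match (matches: 2)
  'near' -> in reference (ref count 2, used 1/2) -> match (matches: 3)
  'wolf' -> in reference (ref count 1, used 1/1) -> match (matches: 4)
  'wolf' -> ref count 1 already used up (1/1) -> clipped, no match (matches: 4)
  'near' -> in reference (ref count 2, used 2/2) -> match (matches: 5)
  'woman' -> ref count 1 already used up (1/1) -> clipped, no match (matches: 5)
  'near' -> ref count 2 already used up (2/2) -> clipped, no match (matches: 5)
  'near' -> ref count 2 already used up (2/2) -> clipped, no match (matches: 5)
Clipped matches: 5, Candidate length: 10
Precision = 5/10 = 1/2

1/2


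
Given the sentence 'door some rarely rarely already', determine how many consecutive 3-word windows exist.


Word trigrams from [5] words:
  Trigram 1: (door some rarely)
  Trigram 2: (some rarely rarely)
  Trigram 3: (rarely rarely already)
Total word trigrams: 5 - 2 = 3

3


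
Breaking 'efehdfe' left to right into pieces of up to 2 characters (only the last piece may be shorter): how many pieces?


'efehdfe' has 7 characters.
Chunking with max size 2:
  Chunk 1: 'ef' (positions 0-1)
  Chunk 2: 'eh' (positions 2-3)
  Chunk 3: 'df' (positions 4-5)
  Chunk 4: 'e' (positions 6-6)
Total chunks: ceil(7 / 2) = 4

4


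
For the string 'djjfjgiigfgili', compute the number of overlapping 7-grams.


String 'djjfjgiigfgili' has length L = 14.
Number of overlapping n-grams = L - n + 1
Substituting: 14 - 7 + 1 = 8

8


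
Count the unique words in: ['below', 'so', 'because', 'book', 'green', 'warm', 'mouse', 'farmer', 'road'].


Listing all tokens and tracking unique types:
  Token 1: 'below' -> NEW (unique so far: 1)
  Token 2: 'so' -> NEW (unique so far: 2)
  Token 3: 'because' -> NEW (unique so far: 3)
  Token 4: 'book' -> NEW (unique so far: 4)
  Token 5: 'green' -> NEW (unique so far: 5)
  Token 6: 'warm' -> NEW (unique so far: 6)
  Token 7: 'mouse' -> NEW (unique so far: 7)
  Token 8: 'farmer' -> NEW (unique so far: 8)
  Token 9: 'road' -> NEW (unique so far: 9)
Unique types: ('because', 'below', 'book', 'farmer', 'green', 'mouse', 'road', 'so', 'warm')
Vocabulary size: 9

9


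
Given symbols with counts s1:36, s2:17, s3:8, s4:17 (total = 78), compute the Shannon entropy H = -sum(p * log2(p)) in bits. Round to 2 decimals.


Computing entropy H = -sum(p_i * log2(p_i)):
  s1: p = 36/78 = 0.4615, -p*log2(p) = 0.5148
  s2: p = 17/78 = 0.2179, -p*log2(p) = 0.4790
  s3: p = 8/78 = 0.1026, -p*log2(p) = 0.3370
  s4: p = 17/78 = 0.2179, -p*log2(p) = 0.4790
H = sum of terms = 1.8098
Rounded to 2 decimals: 1.81

1.81


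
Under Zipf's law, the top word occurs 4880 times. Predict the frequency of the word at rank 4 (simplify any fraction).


Zipf's law: freq(rank) = f1 / rank
f1 = 4880, rank = 4
freq = 4880 / 4
= 1220

1220


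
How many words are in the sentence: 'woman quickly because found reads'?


Counting words by splitting on spaces:
  Word 1: 'woman'
  Word 2: 'quickly'
  Word 3: 'because'
  Word 4: 'found'
  Word 5: 'reads'
Total words: 5

5


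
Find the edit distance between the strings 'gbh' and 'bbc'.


Building DP table for s1='gbh' (len 3) and s2='bbc' (len 3):
       b  b  c
    0  1  2  3
  g 1  1  2  3
  b 2  1  1  2
  h 3  2  2  2
Edit distance = dp[3][3] = 2

2


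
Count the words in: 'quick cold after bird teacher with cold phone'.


Counting words by splitting on spaces:
  Word 1: 'quick'
  Word 2: 'cold'
  Word 3: 'after'
  Word 4: 'bird'
  Word 5: 'teacher'
  Word 6: 'with'
  Word 7: 'cold'
  Word 8: 'phone'
Total words: 8

8


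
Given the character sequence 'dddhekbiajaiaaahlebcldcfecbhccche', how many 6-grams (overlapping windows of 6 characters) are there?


String 'dddhekbiajaiaaahlebcldcfecbhccche' has length L = 33.
Number of overlapping n-grams = L - n + 1
Substituting: 33 - 6 + 1 = 28

28


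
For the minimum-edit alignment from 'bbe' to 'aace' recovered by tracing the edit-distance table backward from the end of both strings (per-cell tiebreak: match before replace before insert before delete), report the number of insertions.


Edit distance = 3. Backtracking from cell (3, 4) with preference match > replace > insert > delete,
then listing the resulting alignment 'bbe' -> 'aace' left to right:
  Step 1: insert 'a' [insertion #1]
  Step 2: replace b->a
  Step 3: replace b->c
  Step 4: keep 'e'
Total insertions: 1

1


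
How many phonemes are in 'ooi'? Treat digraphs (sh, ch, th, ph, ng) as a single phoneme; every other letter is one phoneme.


Parsing 'ooi' greedily, digraphs first:
  'o' -> vowel phoneme (phonemes so far: 1)
  'o' -> vowel phoneme (phonemes so far: 2)
  'i' -> vowel phoneme (phonemes so far: 3)
Total phonemes: 3

3


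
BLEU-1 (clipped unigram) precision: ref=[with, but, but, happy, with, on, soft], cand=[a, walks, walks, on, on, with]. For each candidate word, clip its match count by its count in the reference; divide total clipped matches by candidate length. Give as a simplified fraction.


Reference word counts: {'but': 2, 'happy': 1, 'on': 1, 'soft': 1, 'with': 2}
Checking each candidate word (with clipping):
  'a' -> not in reference -> no match (matches: 0)
  'walks' -> not in reference -> no match (matches: 0)
  'walks' -> not in reference -> no match (matches: 0)
  'on' -> in reference (ref count 1, used 1/1) -> match (matches: 1)
  'on' -> ref count 1 already used up (1/1) -> clipped, no match (matches: 1)
  'with' -> in reference (ref count 2, used 1/2) -> match (matches: 2)
Clipped matches: 2, Candidate length: 6
Precision = 2/6 = 1/3

1/3


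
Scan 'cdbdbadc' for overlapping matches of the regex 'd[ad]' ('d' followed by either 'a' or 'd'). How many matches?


Pattern: d[ad] means 'd' followed by either 'a' or 'd'.
Scanning 'cdbdbadc' position-by-position:
  Pos 0: window 'cd' -> no
  Pos 1: window 'db' -> no
  Pos 2: window 'bd' -> no
  Pos 3: window 'db' -> no
  Pos 4: window 'ba' -> no
  Pos 5: window 'ad' -> no
  Pos 6: window 'dc' -> no
  Pos 7: window 'c' -> no
Total matches: 0

0


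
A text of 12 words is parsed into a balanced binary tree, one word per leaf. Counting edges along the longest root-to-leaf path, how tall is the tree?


In a balanced binary tree with n leaves the deepest leaf is ceil(log2(n)) edges below the root.
log2(12) = 3.5850
ceil(3.5850) = 4
height (edges) = 4

4


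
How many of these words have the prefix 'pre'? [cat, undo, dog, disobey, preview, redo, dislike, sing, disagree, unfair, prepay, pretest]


Checking each word for prefix 'pre':
  'cat' -> no (count: 0)
  'undo' -> no (count: 0)
  'dog' -> no (count: 0)
  'disobey' -> no (count: 0)
  'preview' -> YES, starts with 'pre' (count: 1)
  'redo' -> no (count: 1)
  'dislike' -> no (count: 1)
  'sing' -> no (count: 1)
  'disagree' -> no (count: 1)
  'unfair' -> no (count: 1)
  'prepay' -> YES, starts with 'pre' (count: 2)
  'pretest' -> YES, starts with 'pre' (count: 3)
Total with prefix 'pre': 3

3


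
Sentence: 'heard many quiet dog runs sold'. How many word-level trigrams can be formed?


Word trigrams from [6] words:
  Trigram 1: (heard many quiet)
  Trigram 2: (many quiet dog)
  Trigram 3: (quiet dog runs)
  Trigram 4: (dog runs sold)
Total word trigrams: 6 - 2 = 4

4


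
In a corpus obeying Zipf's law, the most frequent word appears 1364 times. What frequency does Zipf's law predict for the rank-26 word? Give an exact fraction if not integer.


Zipf's law: freq(rank) = f1 / rank
f1 = 1364, rank = 26
freq = 1364 / 26
GCD(1364, 26) = 2
Simplified: 682/13

682/13


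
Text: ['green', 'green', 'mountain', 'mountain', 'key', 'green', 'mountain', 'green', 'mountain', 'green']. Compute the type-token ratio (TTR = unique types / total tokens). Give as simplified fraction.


Tokens: 10
Unique types: ('green', 'key', 'mountain') = 3
TTR = 3/10
Already in lowest terms.

3/10


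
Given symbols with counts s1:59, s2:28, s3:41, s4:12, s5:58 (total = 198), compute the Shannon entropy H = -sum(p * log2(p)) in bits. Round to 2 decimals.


Computing entropy H = -sum(p_i * log2(p_i)):
  s1: p = 59/198 = 0.2980, -p*log2(p) = 0.5205
  s2: p = 28/198 = 0.1414, -p*log2(p) = 0.3991
  s3: p = 41/198 = 0.2071, -p*log2(p) = 0.4704
  s4: p = 12/198 = 0.0606, -p*log2(p) = 0.2451
  s5: p = 58/198 = 0.2929, -p*log2(p) = 0.5189
H = sum of terms = 2.1540
Rounded to 2 decimals: 2.15

2.15


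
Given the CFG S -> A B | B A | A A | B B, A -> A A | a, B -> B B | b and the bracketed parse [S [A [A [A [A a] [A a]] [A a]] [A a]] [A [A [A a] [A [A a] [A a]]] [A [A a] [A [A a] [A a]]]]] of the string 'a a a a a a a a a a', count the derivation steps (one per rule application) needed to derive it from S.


Every bracketed nonterminal node [X ...] in the tree is produced by exactly one rule application.
Reading the tree off as a leftmost derivation:
  Step 1: S  =>  A A   (applied S -> A A)
  Step 2: A A  =>  A A A   (applied A -> A A)
  Step 3: A A A  =>  A A A A   (applied A -> A A)
  Step 4: A A A A  =>  A A A A A   (applied A -> A A)
  Step 5: A A A A A  =>  a A A A A   (applied A -> a)
  Step 6: a A A A A  =>  a a A A A   (applied A -> a)
  Step 7: a a A A A  =>  a a a A A   (applied A -> a)
  Step 8: a a a A A  =>  a a a a A   (applied A -> a)
  Step 9: a a a a A  =>  a a a a A A   (applied A -> A A)
  Step 10: a a a a A A  =>  a a a a A A A   (applied A -> A A)
  Step 11: a a a a A A A  =>  a a a a a A A   (applied A -> a)
  Step 12: a a a a a A A  =>  a a a a a A A A   (applied A -> A A)
  Step 13: a a a a a A A A  =>  a a a a a a A A   (applied A -> a)
  Step 14: a a a a a a A A  =>  a a a a a a a A   (applied A -> a)
  Step 15: a a a a a a a A  =>  a a a a a a a A A   (applied A -> A A)
  Step 16: a a a a a a a A A  =>  a a a a a a a a A   (applied A -> a)
  Step 17: a a a a a a a a A  =>  a a a a a a a a A A   (applied A -> A A)
  Step 18: a a a a a a a a A A  =>  a a a a a a a a a A   (applied A -> a)
  Step 19: a a a a a a a a a A  =>  a a a a a a a a a a   (applied A -> a)
Final yield: a a a a a a a a a a
Total rewrite steps: 19

19


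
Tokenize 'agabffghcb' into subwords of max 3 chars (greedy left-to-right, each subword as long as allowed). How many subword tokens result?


'agabffghcb' has 10 characters.
Chunking with max size 3:
  Chunk 1: 'aga' (positions 0-2)
  Chunk 2: 'bff' (positions 3-5)
  Chunk 3: 'ghc' (positions 6-8)
  Chunk 4: 'b' (positions 9-9)
Total chunks: ceil(10 / 3) = 4

4


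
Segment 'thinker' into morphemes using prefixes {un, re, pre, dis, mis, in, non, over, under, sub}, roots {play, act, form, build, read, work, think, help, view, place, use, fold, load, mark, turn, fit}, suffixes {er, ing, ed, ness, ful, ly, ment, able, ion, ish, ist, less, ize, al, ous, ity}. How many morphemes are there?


Segmenting 'thinker' against the inventory:
  'think' -> root (morpheme 1)
  'er' -> suffix (morpheme 2)
Total morphemes: 2

2


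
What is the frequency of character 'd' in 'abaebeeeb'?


Scanning 'abaebeeeb' for 'd':
  No matches found.
Total occurrences of 'd': 0

0


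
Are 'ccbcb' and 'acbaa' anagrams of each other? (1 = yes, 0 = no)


Sort characters of 'ccbcb': 'bbccc'
Sort characters of 'acbaa': 'aaabc'
Sorted forms differ -> they are NOT anagrams
Result: 0

0


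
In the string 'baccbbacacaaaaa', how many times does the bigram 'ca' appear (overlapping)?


Scanning 'baccbbacacaaaaa' for bigram 'ca':
  Position 0: 'ba' -> no
  Position 1: 'ac' -> no
  Position 2: 'cc' -> no
  Position 3: 'cb' -> no
  Position 4: 'bb' -> no
  Position 5: 'ba' -> no
  Position 6: 'ac' -> no
  Position 7: 'ca' -> MATCH
  Position 8: 'ac' -> no
  Position 9: 'ca' -> MATCH
  Position 10: 'aa' -> no
  Position 11: 'aa' -> no
  Position 12: 'aa' -> no
  Position 13: 'aa' -> no
Total matches: 2

2


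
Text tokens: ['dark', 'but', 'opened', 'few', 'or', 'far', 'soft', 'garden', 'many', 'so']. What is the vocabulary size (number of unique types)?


Listing all tokens and tracking unique types:
  Token 1: 'dark' -> NEW (unique so far: 1)
  Token 2: 'but' -> NEW (unique so far: 2)
  Token 3: 'opened' -> NEW (unique so far: 3)
  Token 4: 'few' -> NEW (unique so far: 4)
  Token 5: 'or' -> NEW (unique so far: 5)
  Token 6: 'far' -> NEW (unique so far: 6)
  Token 7: 'soft' -> NEW (unique so far: 7)
  Token 8: 'garden' -> NEW (unique so far: 8)
  Token 9: 'many' -> NEW (unique so far: 9)
  Token 10: 'so' -> NEW (unique so far: 10)
Unique types: ('but', 'dark', 'far', 'few', 'garden', 'many', 'opened', 'or', 'so', 'soft')
Vocabulary size: 10

10


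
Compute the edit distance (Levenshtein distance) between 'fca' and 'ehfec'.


Building DP table for s1='fca' (len 3) and s2='ehfec' (len 5):
       e  h  f  e  c
    0  1  2  3  4  5
  f 1  1  2  2  3  4
  c 2  2  2  3  3  3
  a 3  3  3  3  4  4
Edit distance = dp[3][5] = 4

4


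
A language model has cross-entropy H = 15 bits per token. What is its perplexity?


Perplexity formula: PP = 2^H
H = 15
PP = 2^15
PP = 2^15 = 32768

32768


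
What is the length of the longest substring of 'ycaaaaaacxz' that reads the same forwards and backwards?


Scanning 'ycaaaaaacxz' for palindromic substrings.
Substring at positions 1-8: 'caaaaaac'.
Check: reverse('caaaaaac') = 'caaaaaac' -> palindrome confirmed.
Neighbouring characters ('y' / 'x') break symmetry, so it cannot extend further.
No longer palindromic substring exists; longest length = 8

8
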